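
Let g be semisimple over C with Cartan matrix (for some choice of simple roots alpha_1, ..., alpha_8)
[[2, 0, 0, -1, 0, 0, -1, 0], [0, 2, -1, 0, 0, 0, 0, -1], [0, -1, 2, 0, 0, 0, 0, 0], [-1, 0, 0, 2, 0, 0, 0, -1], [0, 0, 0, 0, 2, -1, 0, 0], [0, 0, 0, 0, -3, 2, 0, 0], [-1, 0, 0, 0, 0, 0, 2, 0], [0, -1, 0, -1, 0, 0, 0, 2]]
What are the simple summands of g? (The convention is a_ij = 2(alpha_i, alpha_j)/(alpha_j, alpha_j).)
A_6 (sl(7)) + G_2

The diagram associated to this matrix has two connected components: the simple roots {alpha_1, alpha_2, alpha_3, alpha_4, alpha_7, alpha_8} form a chain of 6 nodes with single edges (A_6), and {alpha_5, alpha_6} form two nodes joined by a triple edge (G_2). A semisimple Lie algebra decomposes uniquely as the direct sum of simple ideals, one per connected component of its Dynkin diagram, so g ≅ A_6 ⊕ G_2 (dimension 48 + 14 = 62).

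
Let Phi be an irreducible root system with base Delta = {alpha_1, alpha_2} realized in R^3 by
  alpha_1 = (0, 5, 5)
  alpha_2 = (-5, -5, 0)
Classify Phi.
Compute the Cartan integers a_ij = 2(alpha_i, alpha_j)/(alpha_j, alpha_j); the resulting 2x2 Cartan matrix is
[[2, -1], [-1, 2]].
All simple roots have the same length, so the diagram is simply laced. The associated Dynkin diagram is a chain of 2 nodes with single edges (A_2), so the type is A_2 (the algebra sl(3)).

type A_2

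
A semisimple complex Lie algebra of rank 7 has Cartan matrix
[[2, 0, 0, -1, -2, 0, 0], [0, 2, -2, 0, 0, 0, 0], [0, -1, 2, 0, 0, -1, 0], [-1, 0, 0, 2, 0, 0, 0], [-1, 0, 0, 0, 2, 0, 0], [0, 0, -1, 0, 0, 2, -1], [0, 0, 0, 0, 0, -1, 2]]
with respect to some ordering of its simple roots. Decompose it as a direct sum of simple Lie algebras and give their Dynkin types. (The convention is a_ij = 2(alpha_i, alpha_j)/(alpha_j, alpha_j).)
B3 ⊕ C4

The diagram associated to this matrix has two connected components: the simple roots {alpha_1, alpha_4, alpha_5} form a chain of 3 nodes with a double edge at one end; the terminal node there is the unique short simple root (B_3), and {alpha_2, alpha_3, alpha_6, alpha_7} form a chain of 4 nodes with a double edge at one end; the terminal node there is the unique long simple root (C_4). A semisimple Lie algebra decomposes uniquely as the direct sum of simple ideals, one per connected component of its Dynkin diagram, so g ≅ B_3 ⊕ C_4 (dimension 21 + 36 = 57).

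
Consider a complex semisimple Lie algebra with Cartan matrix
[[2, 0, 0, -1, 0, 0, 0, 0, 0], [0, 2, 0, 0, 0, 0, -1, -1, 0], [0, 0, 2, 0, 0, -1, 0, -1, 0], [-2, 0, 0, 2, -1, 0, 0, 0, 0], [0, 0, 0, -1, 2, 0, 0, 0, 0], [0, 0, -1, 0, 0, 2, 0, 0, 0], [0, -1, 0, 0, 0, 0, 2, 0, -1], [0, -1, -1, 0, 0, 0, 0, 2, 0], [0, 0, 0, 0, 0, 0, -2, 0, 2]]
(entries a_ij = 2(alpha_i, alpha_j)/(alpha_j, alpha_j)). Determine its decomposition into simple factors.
The diagram associated to this matrix has two connected components: the simple roots {alpha_1, alpha_4, alpha_5} form a chain of 3 nodes with a double edge at one end; the terminal node there is the unique short simple root (B_3), and {alpha_2, alpha_3, alpha_6, alpha_7, alpha_8, alpha_9} form a chain of 6 nodes with a double edge at one end; the terminal node there is the unique long simple root (C_6). A semisimple Lie algebra decomposes uniquely as the direct sum of simple ideals, one per connected component of its Dynkin diagram, so g ≅ B_3 ⊕ C_6 (dimension 21 + 78 = 99).

type B_3 ⊕ type C_6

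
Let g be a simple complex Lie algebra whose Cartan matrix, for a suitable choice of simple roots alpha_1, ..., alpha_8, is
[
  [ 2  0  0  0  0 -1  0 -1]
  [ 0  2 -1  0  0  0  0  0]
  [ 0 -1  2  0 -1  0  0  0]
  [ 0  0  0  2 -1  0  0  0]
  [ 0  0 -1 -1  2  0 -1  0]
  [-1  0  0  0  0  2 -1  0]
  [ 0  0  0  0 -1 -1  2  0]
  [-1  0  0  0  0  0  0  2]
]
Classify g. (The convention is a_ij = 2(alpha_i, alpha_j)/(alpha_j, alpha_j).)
E8

The matrix has rank 8 with 2's on the diagonal. Reading the off-diagonal entries as Dynkin edges (a single edge where a_ij = a_ji = -1; a double or triple edge where a_ij * a_ji = 2 or 3), the diagram is a chain of 7 nodes with one extra node attached to the third node from one end (E_8). One simple-root ordering that puts it in standard form is (alpha_2, alpha_4, alpha_3, alpha_5, alpha_7, alpha_6, alpha_1, alpha_8). So the algebra is type E_8.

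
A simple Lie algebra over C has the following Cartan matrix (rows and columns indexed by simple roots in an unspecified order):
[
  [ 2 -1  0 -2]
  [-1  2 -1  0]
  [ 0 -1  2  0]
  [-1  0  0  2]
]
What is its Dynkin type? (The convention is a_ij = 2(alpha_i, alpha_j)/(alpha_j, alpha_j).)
The matrix has rank 4 with 2's on the diagonal. Reading the off-diagonal entries as Dynkin edges (a single edge where a_ij = a_ji = -1; a double or triple edge where a_ij * a_ji = 2 or 3), the diagram is a chain of 4 nodes with a double edge at one end; the terminal node there is the unique short simple root (B_4). One simple-root ordering that puts it in standard form is (alpha_3, alpha_2, alpha_1, alpha_4). So the algebra is type B_4, i.e. so(9).

type B_4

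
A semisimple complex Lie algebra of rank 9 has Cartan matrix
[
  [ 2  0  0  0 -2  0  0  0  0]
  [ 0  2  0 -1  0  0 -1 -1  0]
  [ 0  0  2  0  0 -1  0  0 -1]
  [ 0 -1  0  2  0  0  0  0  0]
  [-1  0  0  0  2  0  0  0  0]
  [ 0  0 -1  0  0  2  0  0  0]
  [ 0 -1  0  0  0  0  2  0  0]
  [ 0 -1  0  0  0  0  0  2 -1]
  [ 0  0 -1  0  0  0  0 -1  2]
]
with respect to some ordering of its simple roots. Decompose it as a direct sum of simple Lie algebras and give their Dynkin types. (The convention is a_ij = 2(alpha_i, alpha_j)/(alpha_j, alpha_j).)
type B_2 + type D_7

The diagram associated to this matrix has two connected components: the simple roots {alpha_1, alpha_5} form a chain of 2 nodes with a double edge at one end; the terminal node there is the unique short simple root (B_2), and {alpha_2, alpha_3, alpha_4, alpha_6, alpha_7, alpha_8, alpha_9} form a chain of 5 nodes with a fork of two nodes at one end (D_7). A semisimple Lie algebra decomposes uniquely as the direct sum of simple ideals, one per connected component of its Dynkin diagram, so g ≅ B_2 ⊕ D_7 (dimension 10 + 91 = 101).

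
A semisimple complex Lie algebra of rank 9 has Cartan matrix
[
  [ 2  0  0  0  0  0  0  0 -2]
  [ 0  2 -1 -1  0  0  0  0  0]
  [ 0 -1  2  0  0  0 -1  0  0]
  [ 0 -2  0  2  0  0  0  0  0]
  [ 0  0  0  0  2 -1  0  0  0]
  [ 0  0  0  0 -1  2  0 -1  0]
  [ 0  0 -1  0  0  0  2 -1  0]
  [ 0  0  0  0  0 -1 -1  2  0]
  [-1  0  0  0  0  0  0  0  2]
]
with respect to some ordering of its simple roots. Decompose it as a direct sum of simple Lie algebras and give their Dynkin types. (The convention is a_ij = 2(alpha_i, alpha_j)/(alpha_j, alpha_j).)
B2 + C7

The diagram associated to this matrix has two connected components: the simple roots {alpha_1, alpha_9} form a chain of 2 nodes with a double edge at one end; the terminal node there is the unique short simple root (B_2), and {alpha_2, alpha_3, alpha_4, alpha_5, alpha_6, alpha_7, alpha_8} form a chain of 7 nodes with a double edge at one end; the terminal node there is the unique long simple root (C_7). A semisimple Lie algebra decomposes uniquely as the direct sum of simple ideals, one per connected component of its Dynkin diagram, so g ≅ B_2 ⊕ C_7 (dimension 10 + 105 = 115).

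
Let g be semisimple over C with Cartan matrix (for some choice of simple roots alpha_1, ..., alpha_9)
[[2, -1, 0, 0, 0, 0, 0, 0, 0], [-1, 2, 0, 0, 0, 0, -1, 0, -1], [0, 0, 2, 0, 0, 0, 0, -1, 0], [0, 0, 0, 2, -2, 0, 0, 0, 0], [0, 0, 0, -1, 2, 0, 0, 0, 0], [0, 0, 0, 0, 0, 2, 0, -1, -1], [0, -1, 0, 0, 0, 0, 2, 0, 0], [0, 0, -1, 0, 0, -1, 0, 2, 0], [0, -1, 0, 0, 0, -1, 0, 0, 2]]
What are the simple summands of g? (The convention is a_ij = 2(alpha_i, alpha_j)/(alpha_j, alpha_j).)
The diagram associated to this matrix has two connected components: the simple roots {alpha_4, alpha_5} form a chain of 2 nodes with a double edge at one end; the terminal node there is the unique short simple root (B_2), and {alpha_1, alpha_2, alpha_3, alpha_6, alpha_7, alpha_8, alpha_9} form a chain of 5 nodes with a fork of two nodes at one end (D_7). A semisimple Lie algebra decomposes uniquely as the direct sum of simple ideals, one per connected component of its Dynkin diagram, so g ≅ B_2 ⊕ D_7 (dimension 10 + 91 = 101).

B_2 (so(5)) + D_7 (so(14))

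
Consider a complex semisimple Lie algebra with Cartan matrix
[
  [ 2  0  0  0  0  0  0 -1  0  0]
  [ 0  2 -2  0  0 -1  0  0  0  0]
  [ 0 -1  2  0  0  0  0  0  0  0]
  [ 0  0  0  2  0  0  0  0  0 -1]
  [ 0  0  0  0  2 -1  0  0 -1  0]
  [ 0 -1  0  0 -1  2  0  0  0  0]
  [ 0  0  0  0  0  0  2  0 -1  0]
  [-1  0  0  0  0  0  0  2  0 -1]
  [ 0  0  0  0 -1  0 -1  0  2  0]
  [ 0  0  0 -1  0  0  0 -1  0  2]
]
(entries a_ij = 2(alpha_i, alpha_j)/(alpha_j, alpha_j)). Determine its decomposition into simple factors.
The diagram associated to this matrix has two connected components: the simple roots {alpha_1, alpha_4, alpha_8, alpha_10} form a chain of 4 nodes with single edges (A_4), and {alpha_2, alpha_3, alpha_5, alpha_6, alpha_7, alpha_9} form a chain of 6 nodes with a double edge at one end; the terminal node there is the unique short simple root (B_6). A semisimple Lie algebra decomposes uniquely as the direct sum of simple ideals, one per connected component of its Dynkin diagram, so g ≅ A_4 ⊕ B_6 (dimension 24 + 78 = 102).

A4 + B6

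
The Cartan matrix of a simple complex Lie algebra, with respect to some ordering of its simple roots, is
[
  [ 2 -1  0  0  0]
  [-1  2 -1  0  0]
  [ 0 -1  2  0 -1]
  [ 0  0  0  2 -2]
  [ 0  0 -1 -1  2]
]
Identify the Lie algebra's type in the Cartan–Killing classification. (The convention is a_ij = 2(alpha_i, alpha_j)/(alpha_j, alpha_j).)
The matrix has rank 5 with 2's on the diagonal. Reading the off-diagonal entries as Dynkin edges (a single edge where a_ij = a_ji = -1; a double or triple edge where a_ij * a_ji = 2 or 3), the diagram is a chain of 5 nodes with a double edge at one end; the terminal node there is the unique long simple root (C_5). One simple-root ordering that puts it in standard form is (alpha_1, alpha_2, alpha_3, alpha_5, alpha_4). So the algebra is type C_5, i.e. sp(10).

C_5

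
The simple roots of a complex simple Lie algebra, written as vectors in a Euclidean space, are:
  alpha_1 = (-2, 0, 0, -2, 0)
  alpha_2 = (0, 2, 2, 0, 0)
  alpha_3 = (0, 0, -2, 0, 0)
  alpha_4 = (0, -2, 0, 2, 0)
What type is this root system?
type B_4

Compute the Cartan integers a_ij = 2(alpha_i, alpha_j)/(alpha_j, alpha_j); the resulting 4x4 Cartan matrix is
[[2, 0, 0, -1], [0, 2, -2, -1], [0, -1, 2, 0], [-1, -1, 0, 2]].
The roots have two lengths (squared-length ratio 2:1); the short ones are alpha_{3}. The associated Dynkin diagram is a chain of 4 nodes with a double edge at one end; the terminal node there is the unique short simple root (B_4), so the type is B_4 (the algebra so(9)).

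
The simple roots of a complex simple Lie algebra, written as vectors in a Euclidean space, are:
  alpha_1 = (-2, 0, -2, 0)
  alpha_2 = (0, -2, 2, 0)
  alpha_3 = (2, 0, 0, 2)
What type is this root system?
type A_3

Compute the Cartan integers a_ij = 2(alpha_i, alpha_j)/(alpha_j, alpha_j); the resulting 3x3 Cartan matrix is
[[2, -1, -1], [-1, 2, 0], [-1, 0, 2]].
All simple roots have the same length, so the diagram is simply laced. The associated Dynkin diagram is a chain of 3 nodes with single edges (A_3), so the type is A_3 (the algebra sl(4)).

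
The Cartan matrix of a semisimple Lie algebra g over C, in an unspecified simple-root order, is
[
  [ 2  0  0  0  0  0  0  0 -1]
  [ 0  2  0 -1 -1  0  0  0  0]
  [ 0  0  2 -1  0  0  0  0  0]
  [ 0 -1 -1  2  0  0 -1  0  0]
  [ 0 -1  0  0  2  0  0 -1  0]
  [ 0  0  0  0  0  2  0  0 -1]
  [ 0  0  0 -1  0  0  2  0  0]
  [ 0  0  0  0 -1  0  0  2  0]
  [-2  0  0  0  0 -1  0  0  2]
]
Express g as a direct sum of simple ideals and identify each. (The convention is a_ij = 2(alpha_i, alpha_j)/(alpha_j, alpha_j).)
B_3 (so(7)) ⊕ D_6 (so(12))

The diagram associated to this matrix has two connected components: the simple roots {alpha_1, alpha_6, alpha_9} form a chain of 3 nodes with a double edge at one end; the terminal node there is the unique short simple root (B_3), and {alpha_2, alpha_3, alpha_4, alpha_5, alpha_7, alpha_8} form a chain of 4 nodes with a fork of two nodes at one end (D_6). A semisimple Lie algebra decomposes uniquely as the direct sum of simple ideals, one per connected component of its Dynkin diagram, so g ≅ B_3 ⊕ D_6 (dimension 21 + 66 = 87).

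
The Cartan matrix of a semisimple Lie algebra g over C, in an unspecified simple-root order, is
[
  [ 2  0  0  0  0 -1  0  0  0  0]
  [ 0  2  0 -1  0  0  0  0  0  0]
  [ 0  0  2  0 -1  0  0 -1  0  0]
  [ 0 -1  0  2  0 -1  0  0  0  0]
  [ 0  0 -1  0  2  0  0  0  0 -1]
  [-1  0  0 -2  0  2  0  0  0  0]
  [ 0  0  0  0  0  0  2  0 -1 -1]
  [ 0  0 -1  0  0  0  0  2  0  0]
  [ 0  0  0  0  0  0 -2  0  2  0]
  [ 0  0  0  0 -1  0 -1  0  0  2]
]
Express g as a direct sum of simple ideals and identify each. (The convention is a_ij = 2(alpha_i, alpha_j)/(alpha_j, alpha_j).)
The diagram associated to this matrix has two connected components: the simple roots {alpha_3, alpha_5, alpha_7, alpha_8, alpha_9, alpha_10} form a chain of 6 nodes with a double edge at one end; the terminal node there is the unique long simple root (C_6), and {alpha_1, alpha_2, alpha_4, alpha_6} form a chain of 4 nodes with a double edge between the middle two (F_4). A semisimple Lie algebra decomposes uniquely as the direct sum of simple ideals, one per connected component of its Dynkin diagram, so g ≅ C_6 ⊕ F_4 (dimension 78 + 52 = 130).

type C_6 ⊕ type F_4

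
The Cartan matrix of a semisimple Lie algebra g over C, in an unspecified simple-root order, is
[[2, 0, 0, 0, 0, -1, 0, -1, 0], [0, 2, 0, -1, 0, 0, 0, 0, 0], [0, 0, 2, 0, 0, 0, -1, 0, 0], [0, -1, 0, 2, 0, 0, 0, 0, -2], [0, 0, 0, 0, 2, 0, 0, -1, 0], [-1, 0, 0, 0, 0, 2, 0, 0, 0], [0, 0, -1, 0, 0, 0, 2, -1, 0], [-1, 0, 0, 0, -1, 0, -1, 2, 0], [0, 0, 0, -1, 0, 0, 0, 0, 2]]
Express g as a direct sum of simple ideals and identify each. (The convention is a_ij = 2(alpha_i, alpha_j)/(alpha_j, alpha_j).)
The diagram associated to this matrix has two connected components: the simple roots {alpha_2, alpha_4, alpha_9} form a chain of 3 nodes with a double edge at one end; the terminal node there is the unique short simple root (B_3), and {alpha_1, alpha_3, alpha_5, alpha_6, alpha_7, alpha_8} form a chain of 5 nodes with one extra node attached to the third node from one end (E_6). A semisimple Lie algebra decomposes uniquely as the direct sum of simple ideals, one per connected component of its Dynkin diagram, so g ≅ B_3 ⊕ E_6 (dimension 21 + 78 = 99).

B_3 (so(7)) ⊕ E_6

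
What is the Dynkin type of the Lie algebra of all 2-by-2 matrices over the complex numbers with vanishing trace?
A_1

This is sl(2), which has dimension 2^2 - 1 = 3 and rank 2 - 1 = 1 (a Cartan subalgebra is the diagonal traceless matrices). In the classification of classical Lie algebras, the special linear algebra sl(n+1) has type A_n; here n = 1, so the Dynkin diagram is a chain of 1 nodes with single edges (A_1). Hence the type is A_1.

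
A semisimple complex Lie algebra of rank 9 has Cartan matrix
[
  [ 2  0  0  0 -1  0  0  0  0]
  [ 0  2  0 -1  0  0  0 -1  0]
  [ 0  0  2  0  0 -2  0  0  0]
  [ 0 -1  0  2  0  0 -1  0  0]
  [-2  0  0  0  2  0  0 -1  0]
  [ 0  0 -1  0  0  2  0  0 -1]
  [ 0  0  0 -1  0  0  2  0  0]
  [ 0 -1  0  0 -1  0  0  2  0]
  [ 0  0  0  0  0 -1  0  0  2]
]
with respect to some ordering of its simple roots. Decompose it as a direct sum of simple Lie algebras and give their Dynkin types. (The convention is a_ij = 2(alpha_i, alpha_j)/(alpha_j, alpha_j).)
The diagram associated to this matrix has two connected components: the simple roots {alpha_1, alpha_2, alpha_4, alpha_5, alpha_7, alpha_8} form a chain of 6 nodes with a double edge at one end; the terminal node there is the unique short simple root (B_6), and {alpha_3, alpha_6, alpha_9} form a chain of 3 nodes with a double edge at one end; the terminal node there is the unique long simple root (C_3). A semisimple Lie algebra decomposes uniquely as the direct sum of simple ideals, one per connected component of its Dynkin diagram, so g ≅ B_6 ⊕ C_3 (dimension 78 + 21 = 99).

B_6 (so(13)) + C_3 (sp(6))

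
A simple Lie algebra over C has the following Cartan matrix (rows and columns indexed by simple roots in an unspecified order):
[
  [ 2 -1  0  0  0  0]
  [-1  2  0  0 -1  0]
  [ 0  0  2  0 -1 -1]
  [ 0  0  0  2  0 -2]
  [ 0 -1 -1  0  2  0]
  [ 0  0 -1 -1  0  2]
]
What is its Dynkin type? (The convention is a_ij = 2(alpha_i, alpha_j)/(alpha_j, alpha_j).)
type C_6

The matrix has rank 6 with 2's on the diagonal. Reading the off-diagonal entries as Dynkin edges (a single edge where a_ij = a_ji = -1; a double or triple edge where a_ij * a_ji = 2 or 3), the diagram is a chain of 6 nodes with a double edge at one end; the terminal node there is the unique long simple root (C_6). One simple-root ordering that puts it in standard form is (alpha_1, alpha_2, alpha_5, alpha_3, alpha_6, alpha_4). So the algebra is type C_6, i.e. sp(12).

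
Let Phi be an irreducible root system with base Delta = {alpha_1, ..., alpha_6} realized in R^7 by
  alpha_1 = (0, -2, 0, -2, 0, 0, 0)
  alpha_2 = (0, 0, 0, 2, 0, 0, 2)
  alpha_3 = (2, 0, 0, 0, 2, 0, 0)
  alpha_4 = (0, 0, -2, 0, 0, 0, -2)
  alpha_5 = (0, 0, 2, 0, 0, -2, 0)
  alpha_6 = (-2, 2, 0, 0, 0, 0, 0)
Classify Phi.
Compute the Cartan integers a_ij = 2(alpha_i, alpha_j)/(alpha_j, alpha_j); the resulting 6x6 Cartan matrix is
[[2, -1, 0, 0, 0, -1], [-1, 2, 0, -1, 0, 0], [0, 0, 2, 0, 0, -1], [0, -1, 0, 2, -1, 0], [0, 0, 0, -1, 2, 0], [-1, 0, -1, 0, 0, 2]].
All simple roots have the same length, so the diagram is simply laced. The associated Dynkin diagram is a chain of 6 nodes with single edges (A_6), so the type is A_6 (the algebra sl(7)).

A6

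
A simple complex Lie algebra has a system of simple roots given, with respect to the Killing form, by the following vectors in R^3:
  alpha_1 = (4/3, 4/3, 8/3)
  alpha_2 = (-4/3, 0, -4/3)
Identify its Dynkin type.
Compute the Cartan integers a_ij = 2(alpha_i, alpha_j)/(alpha_j, alpha_j); the resulting 2x2 Cartan matrix is
[[2, -3], [-1, 2]].
The roots have two lengths (squared-length ratio 3:1); the short ones are alpha_{2}. The associated Dynkin diagram is two nodes joined by a triple edge (G_2), so the type is G_2.

G_2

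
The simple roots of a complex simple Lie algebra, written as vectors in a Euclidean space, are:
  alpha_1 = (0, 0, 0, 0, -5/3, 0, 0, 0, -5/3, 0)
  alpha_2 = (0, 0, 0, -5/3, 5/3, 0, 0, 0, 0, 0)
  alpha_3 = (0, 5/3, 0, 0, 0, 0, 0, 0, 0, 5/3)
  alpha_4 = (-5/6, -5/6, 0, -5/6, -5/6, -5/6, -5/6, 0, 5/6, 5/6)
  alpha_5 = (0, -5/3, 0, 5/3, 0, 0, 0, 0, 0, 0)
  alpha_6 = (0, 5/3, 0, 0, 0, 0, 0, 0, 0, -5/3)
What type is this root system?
Compute the Cartan integers a_ij = 2(alpha_i, alpha_j)/(alpha_j, alpha_j); the resulting 6x6 Cartan matrix is
[[2, -1, 0, 0, 0, 0], [-1, 2, 0, 0, -1, 0], [0, 0, 2, 0, -1, 0], [0, 0, 0, 2, 0, -1], [0, -1, -1, 0, 2, -1], [0, 0, 0, -1, -1, 2]].
All simple roots have the same length, so the diagram is simply laced. The associated Dynkin diagram is a chain of 5 nodes with one extra node attached to the third node from one end (E_6), so the type is E_6.

E6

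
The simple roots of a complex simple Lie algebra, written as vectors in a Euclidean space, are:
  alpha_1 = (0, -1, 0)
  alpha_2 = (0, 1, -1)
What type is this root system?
B_2 (so(5))

Compute the Cartan integers a_ij = 2(alpha_i, alpha_j)/(alpha_j, alpha_j); the resulting 2x2 Cartan matrix is
[[2, -1], [-2, 2]].
The roots have two lengths (squared-length ratio 2:1); the short ones are alpha_{1}. The associated Dynkin diagram is a chain of 2 nodes with a double edge at one end; the terminal node there is the unique short simple root (B_2), so the type is B_2 (the algebra so(5)).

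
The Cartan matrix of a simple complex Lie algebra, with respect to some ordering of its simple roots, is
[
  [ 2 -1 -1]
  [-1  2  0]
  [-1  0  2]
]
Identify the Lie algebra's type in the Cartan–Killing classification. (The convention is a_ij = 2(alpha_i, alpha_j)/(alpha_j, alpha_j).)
The matrix has rank 3 with 2's on the diagonal. Reading the off-diagonal entries as Dynkin edges (a single edge where a_ij = a_ji = -1; a double or triple edge where a_ij * a_ji = 2 or 3), the diagram is a chain of 3 nodes with single edges (A_3). One simple-root ordering that puts it in standard form is (alpha_3, alpha_1, alpha_2). So the algebra is type A_3, i.e. sl(4).

A3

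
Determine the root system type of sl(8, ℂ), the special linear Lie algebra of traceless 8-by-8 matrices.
A_7

This is sl(8), which has dimension 8^2 - 1 = 63 and rank 8 - 1 = 7 (a Cartan subalgebra is the diagonal traceless matrices). In the classification of classical Lie algebras, the special linear algebra sl(n+1) has type A_n; here n = 7, so the Dynkin diagram is a chain of 7 nodes with single edges (A_7). Hence the type is A_7.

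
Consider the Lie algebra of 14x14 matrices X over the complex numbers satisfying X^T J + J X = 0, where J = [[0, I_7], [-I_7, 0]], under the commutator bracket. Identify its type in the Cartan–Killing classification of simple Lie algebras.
This is sp(14), which has dimension 14(14+1)/2 = 105 and rank 14/2 = 7. In the classification of classical Lie algebras, the symplectic algebra sp(2n) has type C_n; here n = 7, so the Dynkin diagram is a chain of 7 nodes with a double edge at one end; the terminal node there is the unique long simple root (C_7). Hence the type is C_7.

C_7 (sp(14))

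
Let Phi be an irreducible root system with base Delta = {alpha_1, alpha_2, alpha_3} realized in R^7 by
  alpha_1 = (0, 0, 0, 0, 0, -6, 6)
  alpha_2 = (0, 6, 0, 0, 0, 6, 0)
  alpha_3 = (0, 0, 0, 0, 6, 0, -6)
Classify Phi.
Compute the Cartan integers a_ij = 2(alpha_i, alpha_j)/(alpha_j, alpha_j); the resulting 3x3 Cartan matrix is
[[2, -1, -1], [-1, 2, 0], [-1, 0, 2]].
All simple roots have the same length, so the diagram is simply laced. The associated Dynkin diagram is a chain of 3 nodes with single edges (A_3), so the type is A_3 (the algebra sl(4)).

type A_3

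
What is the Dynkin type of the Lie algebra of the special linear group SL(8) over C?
This is sl(8), which has dimension 8^2 - 1 = 63 and rank 8 - 1 = 7 (a Cartan subalgebra is the diagonal traceless matrices). In the classification of classical Lie algebras, the special linear algebra sl(n+1) has type A_n; here n = 7, so the Dynkin diagram is a chain of 7 nodes with single edges (A_7). Hence the type is A_7.

A_7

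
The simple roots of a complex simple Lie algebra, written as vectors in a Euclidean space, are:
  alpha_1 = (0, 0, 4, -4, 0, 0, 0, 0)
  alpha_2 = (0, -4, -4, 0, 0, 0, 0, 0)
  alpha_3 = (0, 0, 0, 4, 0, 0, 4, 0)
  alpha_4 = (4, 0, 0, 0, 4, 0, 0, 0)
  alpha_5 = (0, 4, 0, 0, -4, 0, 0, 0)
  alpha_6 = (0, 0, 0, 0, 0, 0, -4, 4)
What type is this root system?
Compute the Cartan integers a_ij = 2(alpha_i, alpha_j)/(alpha_j, alpha_j); the resulting 6x6 Cartan matrix is
[[2, -1, -1, 0, 0, 0], [-1, 2, 0, 0, -1, 0], [-1, 0, 2, 0, 0, -1], [0, 0, 0, 2, -1, 0], [0, -1, 0, -1, 2, 0], [0, 0, -1, 0, 0, 2]].
All simple roots have the same length, so the diagram is simply laced. The associated Dynkin diagram is a chain of 6 nodes with single edges (A_6), so the type is A_6 (the algebra sl(7)).

A_6 (sl(7))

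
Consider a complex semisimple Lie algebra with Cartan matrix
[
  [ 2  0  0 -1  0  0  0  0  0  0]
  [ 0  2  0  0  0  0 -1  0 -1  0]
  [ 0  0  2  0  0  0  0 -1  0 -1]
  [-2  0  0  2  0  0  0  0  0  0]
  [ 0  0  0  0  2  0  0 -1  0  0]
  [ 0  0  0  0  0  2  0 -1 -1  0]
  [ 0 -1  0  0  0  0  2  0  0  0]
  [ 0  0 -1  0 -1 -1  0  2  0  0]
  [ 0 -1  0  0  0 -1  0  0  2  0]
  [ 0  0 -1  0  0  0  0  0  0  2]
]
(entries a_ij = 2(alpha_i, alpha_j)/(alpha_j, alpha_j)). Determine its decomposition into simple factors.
B_2 (so(5)) ⊕ E_8

The diagram associated to this matrix has two connected components: the simple roots {alpha_1, alpha_4} form a chain of 2 nodes with a double edge at one end; the terminal node there is the unique short simple root (B_2), and {alpha_2, alpha_3, alpha_5, alpha_6, alpha_7, alpha_8, alpha_9, alpha_10} form a chain of 7 nodes with one extra node attached to the third node from one end (E_8). A semisimple Lie algebra decomposes uniquely as the direct sum of simple ideals, one per connected component of its Dynkin diagram, so g ≅ B_2 ⊕ E_8 (dimension 10 + 248 = 258).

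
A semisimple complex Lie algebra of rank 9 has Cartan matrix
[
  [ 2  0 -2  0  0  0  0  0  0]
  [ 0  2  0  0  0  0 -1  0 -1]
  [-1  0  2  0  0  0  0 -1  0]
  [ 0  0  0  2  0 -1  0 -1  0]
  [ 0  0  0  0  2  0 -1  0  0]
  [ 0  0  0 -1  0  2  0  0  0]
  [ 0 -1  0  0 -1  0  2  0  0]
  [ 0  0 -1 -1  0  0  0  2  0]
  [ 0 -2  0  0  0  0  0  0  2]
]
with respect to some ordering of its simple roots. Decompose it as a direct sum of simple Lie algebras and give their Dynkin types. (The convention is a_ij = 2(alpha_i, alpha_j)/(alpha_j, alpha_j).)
The diagram associated to this matrix has two connected components: the simple roots {alpha_2, alpha_5, alpha_7, alpha_9} form a chain of 4 nodes with a double edge at one end; the terminal node there is the unique long simple root (C_4), and {alpha_1, alpha_3, alpha_4, alpha_6, alpha_8} form a chain of 5 nodes with a double edge at one end; the terminal node there is the unique long simple root (C_5). A semisimple Lie algebra decomposes uniquely as the direct sum of simple ideals, one per connected component of its Dynkin diagram, so g ≅ C_4 ⊕ C_5 (dimension 36 + 55 = 91).

C_4 ⊕ C_5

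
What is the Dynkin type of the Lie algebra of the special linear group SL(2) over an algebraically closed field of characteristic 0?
This is sl(2), which has dimension 2^2 - 1 = 3 and rank 2 - 1 = 1 (a Cartan subalgebra is the diagonal traceless matrices). In the classification of classical Lie algebras, the special linear algebra sl(n+1) has type A_n; here n = 1, so the Dynkin diagram is a chain of 1 nodes with single edges (A_1). Hence the type is A_1.

A1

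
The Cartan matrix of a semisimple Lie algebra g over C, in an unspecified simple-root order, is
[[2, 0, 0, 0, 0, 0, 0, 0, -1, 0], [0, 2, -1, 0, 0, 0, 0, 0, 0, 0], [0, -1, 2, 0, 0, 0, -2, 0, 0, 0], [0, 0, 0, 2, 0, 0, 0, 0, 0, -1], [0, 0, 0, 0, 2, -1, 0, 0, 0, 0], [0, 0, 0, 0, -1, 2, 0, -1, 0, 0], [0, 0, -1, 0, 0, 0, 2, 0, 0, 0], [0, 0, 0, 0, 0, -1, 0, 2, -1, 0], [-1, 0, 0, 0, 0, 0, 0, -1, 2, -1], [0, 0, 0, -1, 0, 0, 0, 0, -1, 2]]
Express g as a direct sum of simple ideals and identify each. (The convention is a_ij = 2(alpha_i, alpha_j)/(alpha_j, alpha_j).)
The diagram associated to this matrix has two connected components: the simple roots {alpha_2, alpha_3, alpha_7} form a chain of 3 nodes with a double edge at one end; the terminal node there is the unique short simple root (B_3), and {alpha_1, alpha_4, alpha_5, alpha_6, alpha_8, alpha_9, alpha_10} form a chain of 6 nodes with one extra node attached to the third node from one end (E_7). A semisimple Lie algebra decomposes uniquely as the direct sum of simple ideals, one per connected component of its Dynkin diagram, so g ≅ B_3 ⊕ E_7 (dimension 21 + 133 = 154).

B_3 ⊕ E_7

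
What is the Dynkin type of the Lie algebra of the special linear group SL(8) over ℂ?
A_7 (sl(8))

This is sl(8), which has dimension 8^2 - 1 = 63 and rank 8 - 1 = 7 (a Cartan subalgebra is the diagonal traceless matrices). In the classification of classical Lie algebras, the special linear algebra sl(n+1) has type A_n; here n = 7, so the Dynkin diagram is a chain of 7 nodes with single edges (A_7). Hence the type is A_7.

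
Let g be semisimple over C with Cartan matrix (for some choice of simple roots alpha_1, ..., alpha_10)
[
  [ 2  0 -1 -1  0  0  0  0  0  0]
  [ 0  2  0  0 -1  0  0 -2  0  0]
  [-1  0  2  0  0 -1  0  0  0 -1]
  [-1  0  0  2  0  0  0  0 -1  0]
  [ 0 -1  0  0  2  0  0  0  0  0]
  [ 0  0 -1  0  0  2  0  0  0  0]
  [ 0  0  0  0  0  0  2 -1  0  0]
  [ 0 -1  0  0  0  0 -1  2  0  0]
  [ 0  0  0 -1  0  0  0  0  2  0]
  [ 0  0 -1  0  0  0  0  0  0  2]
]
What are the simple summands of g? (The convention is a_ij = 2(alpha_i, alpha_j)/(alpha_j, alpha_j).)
D_6 + F_4

The diagram associated to this matrix has two connected components: the simple roots {alpha_1, alpha_3, alpha_4, alpha_6, alpha_9, alpha_10} form a chain of 4 nodes with a fork of two nodes at one end (D_6), and {alpha_2, alpha_5, alpha_7, alpha_8} form a chain of 4 nodes with a double edge between the middle two (F_4). A semisimple Lie algebra decomposes uniquely as the direct sum of simple ideals, one per connected component of its Dynkin diagram, so g ≅ D_6 ⊕ F_4 (dimension 66 + 52 = 118).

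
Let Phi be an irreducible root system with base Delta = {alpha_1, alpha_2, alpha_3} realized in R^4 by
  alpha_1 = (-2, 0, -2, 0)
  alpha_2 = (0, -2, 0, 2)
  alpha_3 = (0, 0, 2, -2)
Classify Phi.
A_3 (sl(4))

Compute the Cartan integers a_ij = 2(alpha_i, alpha_j)/(alpha_j, alpha_j); the resulting 3x3 Cartan matrix is
[[2, 0, -1], [0, 2, -1], [-1, -1, 2]].
All simple roots have the same length, so the diagram is simply laced. The associated Dynkin diagram is a chain of 3 nodes with single edges (A_3), so the type is A_3 (the algebra sl(4)).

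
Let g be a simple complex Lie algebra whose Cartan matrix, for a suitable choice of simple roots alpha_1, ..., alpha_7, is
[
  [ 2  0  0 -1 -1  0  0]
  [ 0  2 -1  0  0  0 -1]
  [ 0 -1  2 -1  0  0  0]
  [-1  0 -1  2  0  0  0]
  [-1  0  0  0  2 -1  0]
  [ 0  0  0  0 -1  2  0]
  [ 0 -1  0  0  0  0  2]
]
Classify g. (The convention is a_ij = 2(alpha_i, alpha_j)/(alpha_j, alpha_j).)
The matrix has rank 7 with 2's on the diagonal. Reading the off-diagonal entries as Dynkin edges (a single edge where a_ij = a_ji = -1; a double or triple edge where a_ij * a_ji = 2 or 3), the diagram is a chain of 7 nodes with single edges (A_7). One simple-root ordering that puts it in standard form is (alpha_7, alpha_2, alpha_3, alpha_4, alpha_1, alpha_5, alpha_6). So the algebra is type A_7, i.e. sl(8).

A_7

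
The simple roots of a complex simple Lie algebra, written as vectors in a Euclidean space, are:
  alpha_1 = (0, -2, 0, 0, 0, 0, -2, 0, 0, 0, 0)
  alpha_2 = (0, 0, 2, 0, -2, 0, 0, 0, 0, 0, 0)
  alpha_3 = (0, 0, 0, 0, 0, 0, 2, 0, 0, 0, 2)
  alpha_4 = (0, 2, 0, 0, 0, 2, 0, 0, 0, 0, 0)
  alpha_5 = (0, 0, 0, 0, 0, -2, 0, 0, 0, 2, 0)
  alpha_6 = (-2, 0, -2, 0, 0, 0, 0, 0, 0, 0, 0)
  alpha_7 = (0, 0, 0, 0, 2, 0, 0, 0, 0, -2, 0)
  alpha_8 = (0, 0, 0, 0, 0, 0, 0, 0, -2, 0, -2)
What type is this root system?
A_8

Compute the Cartan integers a_ij = 2(alpha_i, alpha_j)/(alpha_j, alpha_j); the resulting 8x8 Cartan matrix is
[[2, 0, -1, -1, 0, 0, 0, 0], [0, 2, 0, 0, 0, -1, -1, 0], [-1, 0, 2, 0, 0, 0, 0, -1], [-1, 0, 0, 2, -1, 0, 0, 0], [0, 0, 0, -1, 2, 0, -1, 0], [0, -1, 0, 0, 0, 2, 0, 0], [0, -1, 0, 0, -1, 0, 2, 0], [0, 0, -1, 0, 0, 0, 0, 2]].
All simple roots have the same length, so the diagram is simply laced. The associated Dynkin diagram is a chain of 8 nodes with single edges (A_8), so the type is A_8 (the algebra sl(9)).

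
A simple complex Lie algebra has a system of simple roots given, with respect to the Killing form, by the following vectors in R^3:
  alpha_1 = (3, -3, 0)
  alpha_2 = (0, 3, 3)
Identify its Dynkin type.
A_2

Compute the Cartan integers a_ij = 2(alpha_i, alpha_j)/(alpha_j, alpha_j); the resulting 2x2 Cartan matrix is
[[2, -1], [-1, 2]].
All simple roots have the same length, so the diagram is simply laced. The associated Dynkin diagram is a chain of 2 nodes with single edges (A_2), so the type is A_2 (the algebra sl(3)).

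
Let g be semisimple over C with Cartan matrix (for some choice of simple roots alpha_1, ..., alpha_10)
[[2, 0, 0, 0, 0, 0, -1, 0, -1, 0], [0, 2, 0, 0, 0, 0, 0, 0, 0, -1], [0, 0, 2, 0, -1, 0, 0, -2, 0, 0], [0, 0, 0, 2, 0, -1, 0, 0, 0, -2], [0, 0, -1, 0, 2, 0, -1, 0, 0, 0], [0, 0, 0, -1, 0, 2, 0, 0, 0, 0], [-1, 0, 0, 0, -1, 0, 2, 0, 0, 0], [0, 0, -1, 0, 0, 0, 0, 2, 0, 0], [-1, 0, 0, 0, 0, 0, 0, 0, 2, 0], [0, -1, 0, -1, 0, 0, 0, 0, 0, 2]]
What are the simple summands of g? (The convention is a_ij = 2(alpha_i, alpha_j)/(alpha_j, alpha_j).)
The diagram associated to this matrix has two connected components: the simple roots {alpha_1, alpha_3, alpha_5, alpha_7, alpha_8, alpha_9} form a chain of 6 nodes with a double edge at one end; the terminal node there is the unique short simple root (B_6), and {alpha_2, alpha_4, alpha_6, alpha_10} form a chain of 4 nodes with a double edge between the middle two (F_4). A semisimple Lie algebra decomposes uniquely as the direct sum of simple ideals, one per connected component of its Dynkin diagram, so g ≅ B_6 ⊕ F_4 (dimension 78 + 52 = 130).

B_6 + F_4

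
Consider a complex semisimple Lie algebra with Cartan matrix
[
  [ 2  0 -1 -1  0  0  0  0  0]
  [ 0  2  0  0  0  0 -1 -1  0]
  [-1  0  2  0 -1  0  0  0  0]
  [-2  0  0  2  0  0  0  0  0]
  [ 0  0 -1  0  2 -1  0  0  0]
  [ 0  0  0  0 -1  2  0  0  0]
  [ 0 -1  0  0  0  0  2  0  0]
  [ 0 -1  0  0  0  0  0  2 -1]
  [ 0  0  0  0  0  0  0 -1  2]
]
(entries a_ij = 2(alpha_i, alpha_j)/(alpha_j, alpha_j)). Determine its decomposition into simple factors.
The diagram associated to this matrix has two connected components: the simple roots {alpha_2, alpha_7, alpha_8, alpha_9} form a chain of 4 nodes with single edges (A_4), and {alpha_1, alpha_3, alpha_4, alpha_5, alpha_6} form a chain of 5 nodes with a double edge at one end; the terminal node there is the unique long simple root (C_5). A semisimple Lie algebra decomposes uniquely as the direct sum of simple ideals, one per connected component of its Dynkin diagram, so g ≅ A_4 ⊕ C_5 (dimension 24 + 55 = 79).

A_4 ⊕ C_5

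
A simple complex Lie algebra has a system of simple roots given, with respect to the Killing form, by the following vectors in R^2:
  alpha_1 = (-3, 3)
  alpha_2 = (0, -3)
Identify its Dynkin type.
B2

Compute the Cartan integers a_ij = 2(alpha_i, alpha_j)/(alpha_j, alpha_j); the resulting 2x2 Cartan matrix is
[[2, -2], [-1, 2]].
The roots have two lengths (squared-length ratio 2:1); the short ones are alpha_{2}. The associated Dynkin diagram is a chain of 2 nodes with a double edge at one end; the terminal node there is the unique short simple root (B_2), so the type is B_2 (the algebra so(5)).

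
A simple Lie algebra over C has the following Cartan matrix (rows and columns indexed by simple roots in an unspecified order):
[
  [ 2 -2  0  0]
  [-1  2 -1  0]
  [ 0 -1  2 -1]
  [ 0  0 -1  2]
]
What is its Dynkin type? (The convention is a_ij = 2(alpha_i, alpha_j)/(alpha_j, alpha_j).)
The matrix has rank 4 with 2's on the diagonal. Reading the off-diagonal entries as Dynkin edges (a single edge where a_ij = a_ji = -1; a double or triple edge where a_ij * a_ji = 2 or 3), the diagram is a chain of 4 nodes with a double edge at one end; the terminal node there is the unique long simple root (C_4). One simple-root ordering that puts it in standard form is (alpha_4, alpha_3, alpha_2, alpha_1). So the algebra is type C_4, i.e. sp(8).

C4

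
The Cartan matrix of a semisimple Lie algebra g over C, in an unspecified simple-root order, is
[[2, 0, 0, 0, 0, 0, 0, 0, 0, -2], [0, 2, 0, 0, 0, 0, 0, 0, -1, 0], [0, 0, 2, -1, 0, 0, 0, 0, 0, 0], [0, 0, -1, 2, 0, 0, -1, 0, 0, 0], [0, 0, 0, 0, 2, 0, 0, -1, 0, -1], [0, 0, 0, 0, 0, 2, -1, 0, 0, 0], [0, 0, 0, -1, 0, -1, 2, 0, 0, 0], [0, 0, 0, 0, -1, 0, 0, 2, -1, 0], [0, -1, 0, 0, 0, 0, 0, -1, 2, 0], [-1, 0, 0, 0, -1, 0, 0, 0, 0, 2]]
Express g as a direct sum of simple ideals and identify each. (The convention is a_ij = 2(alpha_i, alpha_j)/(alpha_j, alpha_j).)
A4 ⊕ C6

The diagram associated to this matrix has two connected components: the simple roots {alpha_3, alpha_4, alpha_6, alpha_7} form a chain of 4 nodes with single edges (A_4), and {alpha_1, alpha_2, alpha_5, alpha_8, alpha_9, alpha_10} form a chain of 6 nodes with a double edge at one end; the terminal node there is the unique long simple root (C_6). A semisimple Lie algebra decomposes uniquely as the direct sum of simple ideals, one per connected component of its Dynkin diagram, so g ≅ A_4 ⊕ C_6 (dimension 24 + 78 = 102).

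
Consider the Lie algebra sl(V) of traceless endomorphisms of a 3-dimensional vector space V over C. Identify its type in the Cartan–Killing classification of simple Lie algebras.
This is sl(3), which has dimension 3^2 - 1 = 8 and rank 3 - 1 = 2 (a Cartan subalgebra is the diagonal traceless matrices). In the classification of classical Lie algebras, the special linear algebra sl(n+1) has type A_n; here n = 2, so the Dynkin diagram is a chain of 2 nodes with single edges (A_2). Hence the type is A_2.

A_2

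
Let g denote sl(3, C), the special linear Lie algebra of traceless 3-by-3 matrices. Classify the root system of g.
This is sl(3), which has dimension 3^2 - 1 = 8 and rank 3 - 1 = 2 (a Cartan subalgebra is the diagonal traceless matrices). In the classification of classical Lie algebras, the special linear algebra sl(n+1) has type A_n; here n = 2, so the Dynkin diagram is a chain of 2 nodes with single edges (A_2). Hence the type is A_2.

type A_2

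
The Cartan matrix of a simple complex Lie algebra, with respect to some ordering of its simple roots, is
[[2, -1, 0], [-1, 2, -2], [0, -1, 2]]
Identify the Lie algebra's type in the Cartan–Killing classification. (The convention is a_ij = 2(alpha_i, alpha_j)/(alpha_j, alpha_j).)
The matrix has rank 3 with 2's on the diagonal. Reading the off-diagonal entries as Dynkin edges (a single edge where a_ij = a_ji = -1; a double or triple edge where a_ij * a_ji = 2 or 3), the diagram is a chain of 3 nodes with a double edge at one end; the terminal node there is the unique short simple root (B_3). One simple-root ordering that puts it in standard form is (alpha_1, alpha_2, alpha_3). So the algebra is type B_3, i.e. so(7).

B3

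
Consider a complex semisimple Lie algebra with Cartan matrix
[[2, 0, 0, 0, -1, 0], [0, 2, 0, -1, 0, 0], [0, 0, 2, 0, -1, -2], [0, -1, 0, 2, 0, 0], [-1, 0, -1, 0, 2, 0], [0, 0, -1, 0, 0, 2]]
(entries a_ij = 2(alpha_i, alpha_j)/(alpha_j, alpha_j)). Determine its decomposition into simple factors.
A2 + B4

The diagram associated to this matrix has two connected components: the simple roots {alpha_2, alpha_4} form a chain of 2 nodes with single edges (A_2), and {alpha_1, alpha_3, alpha_5, alpha_6} form a chain of 4 nodes with a double edge at one end; the terminal node there is the unique short simple root (B_4). A semisimple Lie algebra decomposes uniquely as the direct sum of simple ideals, one per connected component of its Dynkin diagram, so g ≅ A_2 ⊕ B_4 (dimension 8 + 36 = 44).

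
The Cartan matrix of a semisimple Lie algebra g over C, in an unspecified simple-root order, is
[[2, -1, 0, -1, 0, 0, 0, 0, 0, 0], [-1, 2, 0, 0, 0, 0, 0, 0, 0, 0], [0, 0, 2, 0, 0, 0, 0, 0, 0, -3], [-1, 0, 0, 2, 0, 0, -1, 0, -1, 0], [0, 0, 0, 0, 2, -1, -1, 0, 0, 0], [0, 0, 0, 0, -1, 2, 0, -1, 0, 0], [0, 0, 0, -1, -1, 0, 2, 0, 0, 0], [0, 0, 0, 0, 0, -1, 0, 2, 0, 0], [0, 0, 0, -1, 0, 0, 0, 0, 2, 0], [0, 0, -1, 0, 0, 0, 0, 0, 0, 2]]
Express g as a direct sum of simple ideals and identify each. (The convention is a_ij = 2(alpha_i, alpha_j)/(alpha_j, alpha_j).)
The diagram associated to this matrix has two connected components: the simple roots {alpha_1, alpha_2, alpha_4, alpha_5, alpha_6, alpha_7, alpha_8, alpha_9} form a chain of 7 nodes with one extra node attached to the third node from one end (E_8), and {alpha_3, alpha_10} form two nodes joined by a triple edge (G_2). A semisimple Lie algebra decomposes uniquely as the direct sum of simple ideals, one per connected component of its Dynkin diagram, so g ≅ E_8 ⊕ G_2 (dimension 248 + 14 = 262).

E_8 ⊕ G_2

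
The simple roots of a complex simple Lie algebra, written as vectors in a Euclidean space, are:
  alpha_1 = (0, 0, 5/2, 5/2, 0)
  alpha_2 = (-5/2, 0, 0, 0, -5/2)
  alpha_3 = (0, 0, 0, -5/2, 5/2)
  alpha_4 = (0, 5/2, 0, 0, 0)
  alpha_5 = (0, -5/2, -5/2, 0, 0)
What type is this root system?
Compute the Cartan integers a_ij = 2(alpha_i, alpha_j)/(alpha_j, alpha_j); the resulting 5x5 Cartan matrix is
[[2, 0, -1, 0, -1], [0, 2, -1, 0, 0], [-1, -1, 2, 0, 0], [0, 0, 0, 2, -1], [-1, 0, 0, -2, 2]].
The roots have two lengths (squared-length ratio 2:1); the short ones are alpha_{4}. The associated Dynkin diagram is a chain of 5 nodes with a double edge at one end; the terminal node there is the unique short simple root (B_5), so the type is B_5 (the algebra so(11)).

B_5 (so(11))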